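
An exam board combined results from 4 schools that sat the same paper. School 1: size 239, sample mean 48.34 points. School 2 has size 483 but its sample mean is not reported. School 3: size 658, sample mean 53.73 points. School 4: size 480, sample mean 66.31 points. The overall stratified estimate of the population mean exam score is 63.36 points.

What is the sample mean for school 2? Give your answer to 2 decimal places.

Σ Nₕx̄ₕ = N·μ, so 483·x̄_2 = 1860·63.36 − (239·48.34 + 658·53.73 + 480·66.31).
= 117849.6 − 78736.4 = 39113.2.
x̄_2 = 39113.2 / 483 = 80.9797... → 80.98.

80.98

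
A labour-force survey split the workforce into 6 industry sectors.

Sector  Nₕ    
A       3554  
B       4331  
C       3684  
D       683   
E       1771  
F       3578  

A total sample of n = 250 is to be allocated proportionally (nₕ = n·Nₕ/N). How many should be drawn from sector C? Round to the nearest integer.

52

Share of sector C = 3684/17601 = 0.20931.
Allocate 250 × 0.20931 = 52.327... → 52.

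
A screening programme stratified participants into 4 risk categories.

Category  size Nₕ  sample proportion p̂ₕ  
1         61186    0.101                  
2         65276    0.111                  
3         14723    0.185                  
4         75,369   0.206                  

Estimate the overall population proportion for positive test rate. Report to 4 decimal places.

Wₕ = Nₕ/N with N = 216554: 0.2825, 0.3014, 0.0680, 0.3480.
p̂_st = 0.2825·0.101 + 0.3014·0.111 + 0.0680·0.185 + 0.3480·0.206 ≈ 0.146269... → 0.1463.

0.1463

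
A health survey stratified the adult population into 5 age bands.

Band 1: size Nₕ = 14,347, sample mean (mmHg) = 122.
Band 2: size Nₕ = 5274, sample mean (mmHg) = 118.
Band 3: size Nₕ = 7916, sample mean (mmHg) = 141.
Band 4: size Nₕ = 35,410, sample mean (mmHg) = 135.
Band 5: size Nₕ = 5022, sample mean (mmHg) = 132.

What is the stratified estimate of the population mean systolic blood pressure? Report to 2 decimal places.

x̄_st = (Σ Nₕx̄ₕ) / (Σ Nₕ) = (14347·122 + 5274·118 + 7916·141 + 35410·135 + 5022·132) / 67969
= 8932076 / 67969 = 131.4140... → 131.41.

131.41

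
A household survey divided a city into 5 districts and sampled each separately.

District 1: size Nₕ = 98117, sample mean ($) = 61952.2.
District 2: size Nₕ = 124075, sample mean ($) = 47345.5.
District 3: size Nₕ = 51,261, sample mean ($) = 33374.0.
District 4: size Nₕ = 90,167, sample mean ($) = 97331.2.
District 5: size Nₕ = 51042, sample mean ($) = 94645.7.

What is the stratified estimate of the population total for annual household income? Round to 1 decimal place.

27270709663.7

Estimate total by summing Nₕ·x̄ₕ over strata.
98117·61952.2 + 124075·47345.5 + 51261·33374.0 + 90167·97331.2 + 51042·94645.7 = 6078564007.4 + 5874392912.5 + 1710784614 + 8776062310.4 + 4830905819.4 = 27270709663.7.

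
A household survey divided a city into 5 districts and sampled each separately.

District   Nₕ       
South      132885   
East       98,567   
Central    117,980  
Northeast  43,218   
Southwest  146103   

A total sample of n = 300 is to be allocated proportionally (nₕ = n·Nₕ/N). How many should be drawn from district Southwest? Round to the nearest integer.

N = 132885 + 98567 + 117980 + 43218 + 146103 = 538753.
n_Southwest = 300·146103/538753 = 81.356... → 81.

81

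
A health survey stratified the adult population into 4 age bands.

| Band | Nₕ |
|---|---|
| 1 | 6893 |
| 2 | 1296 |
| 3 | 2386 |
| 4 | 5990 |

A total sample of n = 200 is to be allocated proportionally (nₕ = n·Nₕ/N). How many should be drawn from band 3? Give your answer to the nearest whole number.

N = 6893 + 1296 + 2386 + 5990 = 16565.
n_3 = 200·2386/16565 = 28.808... → 29.

29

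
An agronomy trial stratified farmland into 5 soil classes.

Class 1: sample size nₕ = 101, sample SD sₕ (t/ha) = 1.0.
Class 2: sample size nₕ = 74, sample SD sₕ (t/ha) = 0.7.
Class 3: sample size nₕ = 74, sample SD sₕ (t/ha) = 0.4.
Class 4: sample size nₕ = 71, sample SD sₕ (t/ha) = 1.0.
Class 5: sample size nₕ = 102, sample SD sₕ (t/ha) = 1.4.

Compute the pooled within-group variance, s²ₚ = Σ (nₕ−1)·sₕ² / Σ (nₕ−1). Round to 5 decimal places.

1: (101−1)·1.0² = 100·1 = 100
2: (74−1)·0.7² = 73·0.49 = 35.77
3: (74−1)·0.4² = 73·0.16 = 11.68
4: (71−1)·1.0² = 70·1 = 70
5: (102−1)·1.4² = 101·1.96 = 197.96
Numerator = 415.41; denominator = Σ(nₕ−1) = 417.
s²ₚ = 415.41/417 = 0.9961871... → 0.99619.

0.99619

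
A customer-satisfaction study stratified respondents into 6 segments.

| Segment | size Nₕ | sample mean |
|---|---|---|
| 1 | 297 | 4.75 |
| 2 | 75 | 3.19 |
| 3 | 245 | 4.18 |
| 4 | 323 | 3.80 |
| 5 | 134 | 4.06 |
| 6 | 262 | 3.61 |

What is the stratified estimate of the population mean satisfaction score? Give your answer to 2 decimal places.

N = 297 + 75 + 245 + 323 + 134 + 262 = 1336.
Weight each subgroup mean by Nₕ/N and sum.
Σ Nₕx̄ₕ = 297·4.75 + 75·3.19 + 245·4.18 + 323·3.80 + 134·4.06 + 262·3.61 = 1410.75 + 239.25 + 1024.1 + 1227.4 + 544.04 + 945.82 = 5391.36.
Divide by N: 5391.36 / 1336 = 4.0354... → 4.04.

4.04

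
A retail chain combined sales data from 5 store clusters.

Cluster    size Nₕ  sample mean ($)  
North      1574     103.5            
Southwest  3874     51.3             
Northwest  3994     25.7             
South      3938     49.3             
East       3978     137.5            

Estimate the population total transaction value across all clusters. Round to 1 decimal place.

Estimate total by summing Nₕ·x̄ₕ over strata.
1574·103.5 + 3874·51.3 + 3994·25.7 + 3938·49.3 + 3978·137.5 = 162909 + 198736.2 + 102645.8 + 194143.4 + 546975 = 1205409.4.

1205409.4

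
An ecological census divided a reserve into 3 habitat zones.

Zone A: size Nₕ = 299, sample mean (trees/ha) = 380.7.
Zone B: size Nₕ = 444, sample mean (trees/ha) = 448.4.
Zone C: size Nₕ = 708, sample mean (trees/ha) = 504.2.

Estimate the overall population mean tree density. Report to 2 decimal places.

N = 299 + 444 + 708 = 1451.
Overall mean = Σ (Nₕ/N)·x̄ₕ — weight by population share, not a simple average.
Σ Nₕx̄ₕ = 299·380.7 + 444·448.4 + 708·504.2 = 113829.3 + 199089.6 + 356973.6 = 669892.5.
Divide by N: 669892.5 / 1451 = 461.6764... → 461.68.

461.68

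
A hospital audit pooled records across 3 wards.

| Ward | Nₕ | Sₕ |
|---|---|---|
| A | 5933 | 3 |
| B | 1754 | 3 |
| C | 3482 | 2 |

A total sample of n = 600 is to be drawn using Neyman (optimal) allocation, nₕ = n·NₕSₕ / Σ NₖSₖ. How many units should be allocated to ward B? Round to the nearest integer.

A: NₕSₕ = 5933·3 = 17799
B: NₕSₕ = 1754·3 = 5262
C: NₕSₕ = 3482·2 = 6964
Σ NₕSₕ = 30025.
n_B = 600·5262/30025 = 105.152... → 105.

105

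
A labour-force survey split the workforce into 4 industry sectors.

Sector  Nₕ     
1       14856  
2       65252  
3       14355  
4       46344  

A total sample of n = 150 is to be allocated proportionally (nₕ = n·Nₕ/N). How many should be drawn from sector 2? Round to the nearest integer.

Share of sector 2 = 65252/140807 = 0.46341.
Allocate 150 × 0.46341 = 69.512... → 70.

70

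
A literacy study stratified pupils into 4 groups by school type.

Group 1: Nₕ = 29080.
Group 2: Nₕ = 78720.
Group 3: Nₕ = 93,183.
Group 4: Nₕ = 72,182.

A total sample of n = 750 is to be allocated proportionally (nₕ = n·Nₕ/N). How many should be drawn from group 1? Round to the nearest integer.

80

Share of group 1 = 29080/273165 = 0.10646.
Allocate 750 × 0.10646 = 79.842... → 80.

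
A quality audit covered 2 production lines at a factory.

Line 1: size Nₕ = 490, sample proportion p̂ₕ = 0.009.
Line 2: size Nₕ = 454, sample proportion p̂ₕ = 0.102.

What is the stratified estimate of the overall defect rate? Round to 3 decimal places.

Wₕ = Nₕ/N with N = 944: 0.5191, 0.4809.
p̂_st = 0.5191·0.009 + 0.4809·0.102 ≈ 0.05373... → 0.054.

0.054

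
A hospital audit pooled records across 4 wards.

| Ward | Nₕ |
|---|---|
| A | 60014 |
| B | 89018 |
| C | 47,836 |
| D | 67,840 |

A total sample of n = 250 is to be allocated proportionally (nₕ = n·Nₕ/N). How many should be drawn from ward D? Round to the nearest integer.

N = 60014 + 89018 + 47836 + 67840 = 264708.
n_D = 250·67840/264708 = 64.071... → 64.

64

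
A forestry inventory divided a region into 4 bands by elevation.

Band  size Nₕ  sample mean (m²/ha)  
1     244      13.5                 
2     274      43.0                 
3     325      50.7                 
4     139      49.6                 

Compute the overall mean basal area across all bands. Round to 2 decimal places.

39.15

N = 982; weights Wₕ = Nₕ/N = (0.2485, 0.2790, 0.3310, 0.1415).
x̄_st = Σ Wₕ·x̄ₕ = 0.2485·13.5 + 0.2790·43.0 + 0.3310·50.7 + 0.1415·49.6 ≈ 39.1526...
→ 39.15.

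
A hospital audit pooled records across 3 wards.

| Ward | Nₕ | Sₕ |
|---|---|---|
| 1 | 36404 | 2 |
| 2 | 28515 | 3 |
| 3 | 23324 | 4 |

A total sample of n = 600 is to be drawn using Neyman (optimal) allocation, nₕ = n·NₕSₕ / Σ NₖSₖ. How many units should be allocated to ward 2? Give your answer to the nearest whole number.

204

1: NₕSₕ = 36404·2 = 72808
2: NₕSₕ = 28515·3 = 85545
3: NₕSₕ = 23324·4 = 93296
Σ NₕSₕ = 251649.
n_2 = 600·85545/251649 = 203.963... → 204.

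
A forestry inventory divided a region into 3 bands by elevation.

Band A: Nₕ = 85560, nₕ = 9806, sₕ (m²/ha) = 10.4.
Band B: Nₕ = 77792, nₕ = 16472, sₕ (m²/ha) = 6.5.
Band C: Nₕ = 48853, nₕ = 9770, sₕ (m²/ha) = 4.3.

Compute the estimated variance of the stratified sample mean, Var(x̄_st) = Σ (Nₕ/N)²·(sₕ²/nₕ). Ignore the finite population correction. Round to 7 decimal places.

0.0022381

N = 212205; Wₕ = Nₕ/N.
band A: (85560/212205)²·10.4²/9806 = 0.0017931025
band B: (77792/212205)²·6.5²/16472 = 0.0003446982
band C: (48853/212205)²·4.3²/9770 = 0.0001003029
Sum = 0.0022381036 → 0.0022381.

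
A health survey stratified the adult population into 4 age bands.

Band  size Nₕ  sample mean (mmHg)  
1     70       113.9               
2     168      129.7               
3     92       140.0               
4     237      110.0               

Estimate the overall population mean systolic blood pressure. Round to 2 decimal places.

121.19

x̄_st = (Σ Nₕx̄ₕ) / (Σ Nₕ) = (70·113.9 + 168·129.7 + 92·140.0 + 237·110.0) / 567
= 68712.6 / 567 = 121.1862... → 121.19.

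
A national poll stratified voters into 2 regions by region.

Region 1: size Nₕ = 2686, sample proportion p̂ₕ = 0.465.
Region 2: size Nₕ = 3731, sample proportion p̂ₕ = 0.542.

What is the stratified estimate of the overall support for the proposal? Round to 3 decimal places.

Wₕ = Nₕ/N with N = 6417: 0.4186, 0.5814.
p̂_st = 0.4186·0.465 + 0.5814·0.542 ≈ 0.50977... → 0.510.

0.510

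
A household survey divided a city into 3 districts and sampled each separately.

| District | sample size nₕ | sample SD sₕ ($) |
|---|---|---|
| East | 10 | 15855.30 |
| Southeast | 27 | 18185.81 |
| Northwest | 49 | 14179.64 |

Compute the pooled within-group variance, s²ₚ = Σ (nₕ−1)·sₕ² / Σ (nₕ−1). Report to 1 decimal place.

247136335.0

East: (10−1)·15855.30² = 9·251390538.09 = 2262514842.81
Southeast: (27−1)·18185.81² = 26·330723685.3561 = 8598815819.2586
Northwest: (49−1)·14179.64² = 48·201062190.5296 = 9650985145.4208
Numerator = 20512315807.4894; denominator = Σ(nₕ−1) = 83.
s²ₚ = 20512315807.4894/83 = 247136335.030... → 247136335.0.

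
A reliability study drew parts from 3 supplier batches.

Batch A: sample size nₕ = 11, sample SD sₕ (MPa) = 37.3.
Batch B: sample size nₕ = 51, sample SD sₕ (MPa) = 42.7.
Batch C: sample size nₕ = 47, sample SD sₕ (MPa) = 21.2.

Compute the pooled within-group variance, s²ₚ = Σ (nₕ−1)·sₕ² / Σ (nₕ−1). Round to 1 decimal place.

Degrees of freedom: 10 + 50 + 46 = 106.
Σ(nₕ−1)sₕ² = 10·1391.29 + 50·1823.29 + 46·449.44 = 125751.64.
s²ₚ = 125751.64 / 106 = 1186.336... → 1186.3.

1186.3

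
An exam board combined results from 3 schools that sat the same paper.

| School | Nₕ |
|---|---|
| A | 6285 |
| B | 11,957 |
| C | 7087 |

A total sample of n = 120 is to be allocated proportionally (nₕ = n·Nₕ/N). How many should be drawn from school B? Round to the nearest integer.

Share of school B = 11957/25329 = 0.47207.
Allocate 120 × 0.47207 = 56.648... → 57.

57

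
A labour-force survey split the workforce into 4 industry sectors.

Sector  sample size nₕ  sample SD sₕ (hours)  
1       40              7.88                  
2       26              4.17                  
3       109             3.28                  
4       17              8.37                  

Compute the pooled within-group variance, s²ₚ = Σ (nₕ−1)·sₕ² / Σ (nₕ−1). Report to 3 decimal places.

27.336

1: (40−1)·7.88² = 39·62.0944 = 2421.6816
2: (26−1)·4.17² = 25·17.3889 = 434.7225
3: (109−1)·3.28² = 108·10.7584 = 1161.9072
4: (17−1)·8.37² = 16·70.0569 = 1120.9104
Numerator = 5139.2217; denominator = Σ(nₕ−1) = 188.
s²ₚ = 5139.2217/188 = 27.33629... → 27.336.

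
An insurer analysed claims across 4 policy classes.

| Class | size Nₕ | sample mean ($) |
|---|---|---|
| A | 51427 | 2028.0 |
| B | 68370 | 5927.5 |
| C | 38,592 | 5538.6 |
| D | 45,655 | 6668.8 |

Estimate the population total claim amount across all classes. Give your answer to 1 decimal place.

1027766846.2

A: 51427·2028.0 = 104293956
B: 68370·5927.5 = 405263175
C: 38592·5538.6 = 213745651.2
D: 45655·6668.8 = 304464064
τ̂ = Σ Nₕx̄ₕ = 1027766846.2.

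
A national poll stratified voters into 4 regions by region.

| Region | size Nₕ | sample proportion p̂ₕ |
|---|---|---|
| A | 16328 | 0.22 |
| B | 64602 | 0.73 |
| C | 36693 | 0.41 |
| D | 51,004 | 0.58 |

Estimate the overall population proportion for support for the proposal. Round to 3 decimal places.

N = 16328 + 64602 + 36693 + 51004 = 168627.
Overall proportion = Σ (Nₕ/N)·p̂ₕ.
Σ Nₕp̂ₕ = 3592.16 + 47159.46 + 15044.13 + 29582.32 = 95378.07.
95378.07 / 168627 = 0.56562... → 0.566.

0.566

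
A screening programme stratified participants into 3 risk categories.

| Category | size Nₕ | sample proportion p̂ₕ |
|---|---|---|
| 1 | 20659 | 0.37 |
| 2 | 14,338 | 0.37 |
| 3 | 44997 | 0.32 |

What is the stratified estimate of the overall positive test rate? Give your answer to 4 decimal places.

0.3419

N = 20659 + 14338 + 44997 = 79994.
Overall proportion = Σ (Nₕ/N)·p̂ₕ.
Σ Nₕp̂ₕ = 7643.83 + 5305.06 + 14399.04 = 27347.93.
27347.93 / 79994 = 0.341875... → 0.3419.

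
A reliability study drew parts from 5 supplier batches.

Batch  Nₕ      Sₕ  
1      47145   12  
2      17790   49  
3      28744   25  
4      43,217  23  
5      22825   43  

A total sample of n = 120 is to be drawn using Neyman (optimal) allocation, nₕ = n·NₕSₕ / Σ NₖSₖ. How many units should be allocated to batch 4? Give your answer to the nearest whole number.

29

1: NₕSₕ = 47145·12 = 565740
2: NₕSₕ = 17790·49 = 871710
3: NₕSₕ = 28744·25 = 718600
4: NₕSₕ = 43217·23 = 993991
5: NₕSₕ = 22825·43 = 981475
Σ NₕSₕ = 4131516.
n_4 = 120·993991/4131516 = 28.870... → 29.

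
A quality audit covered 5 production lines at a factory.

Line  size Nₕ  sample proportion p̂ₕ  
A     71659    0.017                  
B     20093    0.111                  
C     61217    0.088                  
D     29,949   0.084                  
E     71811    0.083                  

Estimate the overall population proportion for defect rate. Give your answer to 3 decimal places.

Wₕ = Nₕ/N with N = 254729: 0.2813, 0.0789, 0.2403, 0.1176, 0.2819.
p̂_st = 0.2813·0.017 + 0.0789·0.111 + 0.2403·0.088 + 0.1176·0.084 + 0.2819·0.083 ≈ 0.06796... → 0.068.

0.068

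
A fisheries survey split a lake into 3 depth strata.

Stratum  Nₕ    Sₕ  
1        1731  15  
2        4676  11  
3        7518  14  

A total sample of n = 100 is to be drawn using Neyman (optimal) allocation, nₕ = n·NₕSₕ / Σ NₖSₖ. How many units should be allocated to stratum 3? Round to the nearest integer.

1: NₕSₕ = 1731·15 = 25965
2: NₕSₕ = 4676·11 = 51436
3: NₕSₕ = 7518·14 = 105252
Σ NₕSₕ = 182653.
n_3 = 100·105252/182653 = 57.624... → 58.

58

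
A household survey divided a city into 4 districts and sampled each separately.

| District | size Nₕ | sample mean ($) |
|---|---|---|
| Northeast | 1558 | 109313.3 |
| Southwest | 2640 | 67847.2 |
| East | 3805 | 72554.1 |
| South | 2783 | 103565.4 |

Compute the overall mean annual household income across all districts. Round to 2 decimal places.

N = 1558 + 2640 + 3805 + 2783 = 10786.
Weight each subgroup mean by Nₕ/N and sum.
Σ Nₕx̄ₕ = 1558·109313.3 + 2640·67847.2 + 3805·72554.1 + 2783·103565.4 = 170310121.4 + 179116608 + 276068350.5 + 288222508.2 = 913717588.1.
Divide by N: 913717588.1 / 10786 = 84713.2939... → 84713.29.

84713.29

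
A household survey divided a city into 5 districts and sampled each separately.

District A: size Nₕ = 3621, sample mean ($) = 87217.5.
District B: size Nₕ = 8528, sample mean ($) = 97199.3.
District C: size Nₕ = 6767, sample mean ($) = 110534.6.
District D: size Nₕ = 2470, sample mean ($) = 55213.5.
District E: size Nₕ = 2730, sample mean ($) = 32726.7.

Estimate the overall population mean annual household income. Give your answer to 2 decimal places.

N = 24116; weights Wₕ = Nₕ/N = (0.1501, 0.3536, 0.2806, 0.1024, 0.1132).
x̄_st = Σ Wₕ·x̄ₕ = 0.1501·87217.5 + 0.3536·97199.3 + 0.2806·110534.6 + 0.1024·55213.5 + 0.1132·32726.7 ≈ 87843.7167...
→ 87843.72.

87843.72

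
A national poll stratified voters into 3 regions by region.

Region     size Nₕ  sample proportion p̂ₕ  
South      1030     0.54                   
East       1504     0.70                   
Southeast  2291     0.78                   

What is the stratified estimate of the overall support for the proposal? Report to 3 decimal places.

0.704

Wₕ = Nₕ/N with N = 4825: 0.2135, 0.3117, 0.4748.
p̂_st = 0.2135·0.54 + 0.3117·0.70 + 0.4748·0.78 ≈ 0.70383... → 0.704.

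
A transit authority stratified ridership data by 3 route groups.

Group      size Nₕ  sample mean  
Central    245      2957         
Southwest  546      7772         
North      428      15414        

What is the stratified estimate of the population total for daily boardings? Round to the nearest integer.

11565169

Estimate total by summing Nₕ·x̄ₕ over strata.
245·2957 + 546·7772 + 428·15414 = 724465 + 4243512 + 6597192 = 11565169.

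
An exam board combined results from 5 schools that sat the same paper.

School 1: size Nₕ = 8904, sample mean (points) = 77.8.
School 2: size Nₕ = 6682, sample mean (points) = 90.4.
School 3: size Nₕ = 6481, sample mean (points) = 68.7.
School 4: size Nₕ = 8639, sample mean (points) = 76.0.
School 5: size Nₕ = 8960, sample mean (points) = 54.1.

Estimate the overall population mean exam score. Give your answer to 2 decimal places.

72.69

N = 8904 + 6682 + 6481 + 8639 + 8960 = 39666.
Weight each subgroup mean by Nₕ/N and sum.
Σ Nₕx̄ₕ = 8904·77.8 + 6682·90.4 + 6481·68.7 + 8639·76.0 + 8960·54.1 = 692731.2 + 604052.8 + 445244.7 + 656564 + 484736 = 2883328.7.
Divide by N: 2883328.7 / 39666 = 72.6902... → 72.69.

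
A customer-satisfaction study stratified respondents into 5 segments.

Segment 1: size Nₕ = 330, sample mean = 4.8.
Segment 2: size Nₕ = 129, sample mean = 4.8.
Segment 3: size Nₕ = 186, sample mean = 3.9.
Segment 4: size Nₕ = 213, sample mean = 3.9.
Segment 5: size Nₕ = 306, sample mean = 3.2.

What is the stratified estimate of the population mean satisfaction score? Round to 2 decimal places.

x̄_st = (Σ Nₕx̄ₕ) / (Σ Nₕ) = (330·4.8 + 129·4.8 + 186·3.9 + 213·3.9 + 306·3.2) / 1164
= 4738.5 / 1164 = 4.0709... → 4.07.

4.07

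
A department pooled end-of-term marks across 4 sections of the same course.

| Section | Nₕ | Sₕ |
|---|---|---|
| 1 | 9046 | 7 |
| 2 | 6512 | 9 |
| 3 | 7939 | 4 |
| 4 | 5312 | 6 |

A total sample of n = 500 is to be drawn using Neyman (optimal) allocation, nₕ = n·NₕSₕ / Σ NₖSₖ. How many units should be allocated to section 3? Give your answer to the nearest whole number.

Σ NₕSₕ = 9046·7 + 6512·9 + 7939·4 + 5312·6 = 185558.
Share for 3: 31756/185558 = 0.17114.
n_3 = 500 × 0.17114 = 85.569... → 86.

86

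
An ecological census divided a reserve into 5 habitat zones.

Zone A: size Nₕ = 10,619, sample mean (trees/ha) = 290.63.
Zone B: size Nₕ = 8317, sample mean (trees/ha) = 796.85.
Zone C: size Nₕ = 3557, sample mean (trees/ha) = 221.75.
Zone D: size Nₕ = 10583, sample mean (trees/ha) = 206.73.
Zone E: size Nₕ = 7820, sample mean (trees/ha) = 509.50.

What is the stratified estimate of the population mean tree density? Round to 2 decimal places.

x̄_st = (Σ Nₕx̄ₕ) / (Σ Nₕ) = (10619·290.63 + 8317·796.85 + 3557·221.75 + 10583·206.73 + 7820·509.50) / 40896
= 16674479.76 / 40896 = 407.7289... → 407.73.

407.73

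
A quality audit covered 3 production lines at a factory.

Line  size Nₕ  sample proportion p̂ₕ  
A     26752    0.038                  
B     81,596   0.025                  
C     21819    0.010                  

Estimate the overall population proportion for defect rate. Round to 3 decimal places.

Wₕ = Nₕ/N with N = 130167: 0.2055, 0.6269, 0.1676.
p̂_st = 0.2055·0.038 + 0.6269·0.025 + 0.1676·0.010 ≈ 0.02516... → 0.025.

0.025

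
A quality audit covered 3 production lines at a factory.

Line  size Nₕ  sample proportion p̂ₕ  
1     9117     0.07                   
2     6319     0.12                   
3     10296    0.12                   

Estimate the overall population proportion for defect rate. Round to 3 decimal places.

0.102

N = 9117 + 6319 + 10296 = 25732.
Overall proportion = Σ (Nₕ/N)·p̂ₕ.
Σ Nₕp̂ₕ = 638.19 + 758.28 + 1235.52 = 2631.99.
2631.99 / 25732 = 0.10228... → 0.102.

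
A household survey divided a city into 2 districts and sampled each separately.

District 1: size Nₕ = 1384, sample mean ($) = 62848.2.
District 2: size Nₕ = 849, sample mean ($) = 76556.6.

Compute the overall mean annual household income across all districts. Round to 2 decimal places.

N = 2233; weights Wₕ = Nₕ/N = (0.6198, 0.3802).
x̄_st = Σ Wₕ·x̄ₕ = 0.6198·62848.2 + 0.3802·76556.6 ≈ 68060.2159...
→ 68060.22.

68060.22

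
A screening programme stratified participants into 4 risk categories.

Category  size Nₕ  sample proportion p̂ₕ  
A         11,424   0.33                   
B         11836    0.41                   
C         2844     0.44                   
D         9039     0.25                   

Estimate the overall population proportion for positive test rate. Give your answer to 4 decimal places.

0.3453

Wₕ = Nₕ/N with N = 35143: 0.3251, 0.3368, 0.0809, 0.2572.
p̂_st = 0.3251·0.33 + 0.3368·0.41 + 0.0809·0.44 + 0.2572·0.25 ≈ 0.345269... → 0.3453.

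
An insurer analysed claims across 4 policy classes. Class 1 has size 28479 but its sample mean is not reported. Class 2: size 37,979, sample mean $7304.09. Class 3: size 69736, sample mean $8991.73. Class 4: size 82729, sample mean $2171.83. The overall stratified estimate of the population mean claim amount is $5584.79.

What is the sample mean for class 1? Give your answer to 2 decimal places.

N = 28479 + 37979 + 69736 + 82729 = 218923.
Overall total = μ·N = 5584.79·218923 = 1222638981.17.
Subtract the known strata: 37979·7304.09 + 69736·8991.73 + 82729·2171.83 = 1084122641.46.
Remaining total for class 1: 1222638981.17 − 1084122641.46 = 138516339.71.
Divide by its size: 138516339.71 / 28479 = 4863.8063... → 4863.81.

4863.81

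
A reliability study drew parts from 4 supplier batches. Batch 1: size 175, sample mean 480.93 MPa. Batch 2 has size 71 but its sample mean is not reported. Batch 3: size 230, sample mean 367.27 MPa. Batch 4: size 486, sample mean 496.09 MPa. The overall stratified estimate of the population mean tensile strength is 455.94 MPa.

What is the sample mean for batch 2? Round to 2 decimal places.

Σ Nₕx̄ₕ = N·μ, so 71·x̄_2 = 962·455.94 − (175·480.93 + 230·367.27 + 486·496.09).
= 438614.28 − 409734.59 = 28879.69.
x̄_2 = 28879.69 / 71 = 406.7562... → 406.76.

406.76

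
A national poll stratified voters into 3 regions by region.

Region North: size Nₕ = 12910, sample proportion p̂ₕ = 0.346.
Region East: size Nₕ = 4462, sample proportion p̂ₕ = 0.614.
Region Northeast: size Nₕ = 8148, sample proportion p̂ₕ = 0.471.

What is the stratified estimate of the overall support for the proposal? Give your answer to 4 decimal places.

0.4328

N = 12910 + 4462 + 8148 = 25520.
Overall proportion = Σ (Nₕ/N)·p̂ₕ.
Σ Nₕp̂ₕ = 4466.86 + 2739.668 + 3837.708 = 11044.236.
11044.236 / 25520 = 0.432768... → 0.4328.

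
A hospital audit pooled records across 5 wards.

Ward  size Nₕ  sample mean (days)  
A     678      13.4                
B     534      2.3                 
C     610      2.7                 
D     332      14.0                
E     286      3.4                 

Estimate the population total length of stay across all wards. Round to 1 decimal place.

A: 678·13.4 = 9085.2
B: 534·2.3 = 1228.2
C: 610·2.7 = 1647
D: 332·14.0 = 4648
E: 286·3.4 = 972.4
τ̂ = Σ Nₕx̄ₕ = 17580.8.

17580.8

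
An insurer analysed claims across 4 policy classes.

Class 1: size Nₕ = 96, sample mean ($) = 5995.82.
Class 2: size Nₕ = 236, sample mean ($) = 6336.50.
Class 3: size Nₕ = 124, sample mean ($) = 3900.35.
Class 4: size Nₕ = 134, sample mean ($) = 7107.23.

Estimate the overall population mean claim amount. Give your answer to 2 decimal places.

N = 590; weights Wₕ = Nₕ/N = (0.1627, 0.4000, 0.2102, 0.2271).
x̄_st = Σ Wₕ·x̄ₕ = 0.1627·5995.82 + 0.4000·6336.50 + 0.2102·3900.35 + 0.2271·7107.23 ≈ 5944.1101...
→ 5944.11.

5944.11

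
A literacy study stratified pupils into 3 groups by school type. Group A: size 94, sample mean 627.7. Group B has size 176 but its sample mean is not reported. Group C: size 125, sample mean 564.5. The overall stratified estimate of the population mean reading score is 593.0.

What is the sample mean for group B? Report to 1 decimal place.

594.7

N = 94 + 176 + 125 = 395.
Overall total = μ·N = 593.0·395 = 234235.
Subtract the known strata: 94·627.7 + 125·564.5 = 129566.3.
Remaining total for group B: 234235 − 129566.3 = 104668.7.
Divide by its size: 104668.7 / 176 = 594.709... → 594.7.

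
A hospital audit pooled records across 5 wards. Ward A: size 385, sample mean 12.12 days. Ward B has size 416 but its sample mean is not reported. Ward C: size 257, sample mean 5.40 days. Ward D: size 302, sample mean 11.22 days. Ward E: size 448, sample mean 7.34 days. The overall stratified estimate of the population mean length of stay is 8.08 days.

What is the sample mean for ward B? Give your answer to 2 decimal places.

Σ Nₕx̄ₕ = N·μ, so 416·x̄_B = 1808·8.08 − (385·12.12 + 257·5.40 + 302·11.22 + 448·7.34).
= 14608.64 − 12730.76 = 1877.88.
x̄_B = 1877.88 / 416 = 4.5141... → 4.51.

4.51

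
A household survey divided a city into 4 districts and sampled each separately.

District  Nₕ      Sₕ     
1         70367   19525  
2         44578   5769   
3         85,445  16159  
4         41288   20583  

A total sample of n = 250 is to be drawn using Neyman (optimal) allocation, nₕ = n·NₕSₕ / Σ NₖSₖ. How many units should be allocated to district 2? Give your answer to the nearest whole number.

17

Σ NₕSₕ = 70367·19525 + 44578·5769 + 85445·16159 + 41288·20583 = 3861622816.
Share for 2: 257170482/3861622816 = 0.06660.
n_2 = 250 × 0.06660 = 16.649... → 17.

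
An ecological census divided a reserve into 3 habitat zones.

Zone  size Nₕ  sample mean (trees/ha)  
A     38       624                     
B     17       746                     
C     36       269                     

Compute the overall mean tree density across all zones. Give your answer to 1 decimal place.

506.4

x̄_st = (Σ Nₕx̄ₕ) / (Σ Nₕ) = (38·624 + 17·746 + 36·269) / 91
= 46078 / 91 = 506.352... → 506.4.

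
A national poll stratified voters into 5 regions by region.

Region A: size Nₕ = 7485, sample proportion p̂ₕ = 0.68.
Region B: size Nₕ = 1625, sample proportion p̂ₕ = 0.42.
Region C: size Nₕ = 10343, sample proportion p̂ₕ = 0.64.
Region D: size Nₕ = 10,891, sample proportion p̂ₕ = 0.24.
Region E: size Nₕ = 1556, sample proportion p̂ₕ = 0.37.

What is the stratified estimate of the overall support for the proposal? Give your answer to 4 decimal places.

0.4884

Wₕ = Nₕ/N with N = 31900: 0.2346, 0.0509, 0.3242, 0.3414, 0.0488.
p̂_st = 0.2346·0.68 + 0.0509·0.42 + 0.3242·0.64 + 0.3414·0.24 + 0.0488·0.37 ≈ 0.488445... → 0.4884.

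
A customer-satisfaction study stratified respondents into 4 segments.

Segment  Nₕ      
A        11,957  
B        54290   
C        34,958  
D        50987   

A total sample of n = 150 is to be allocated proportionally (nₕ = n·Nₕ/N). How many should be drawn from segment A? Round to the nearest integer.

Share of segment A = 11957/152192 = 0.07857.
Allocate 150 × 0.07857 = 11.785... → 12.

12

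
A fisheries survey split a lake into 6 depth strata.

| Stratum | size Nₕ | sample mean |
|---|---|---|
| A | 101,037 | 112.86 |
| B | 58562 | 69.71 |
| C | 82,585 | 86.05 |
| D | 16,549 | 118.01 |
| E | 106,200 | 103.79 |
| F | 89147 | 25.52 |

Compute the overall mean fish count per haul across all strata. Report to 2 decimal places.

83.34

N = 101037 + 58562 + 82585 + 16549 + 106200 + 89147 = 454080.
The stratified mean weights each stratum mean by its population share Nₕ/N.
Σ Nₕx̄ₕ = 101037·112.86 + 58562·69.71 + 82585·86.05 + 16549·118.01 + 106200·103.79 + 89147·25.52 = 11403035.82 + 4082357.02 + 7106439.25 + 1952947.49 + 11022498 + 2275031.44 = 37842309.02.
Divide by N: 37842309.02 / 454080 = 83.3384... → 83.34.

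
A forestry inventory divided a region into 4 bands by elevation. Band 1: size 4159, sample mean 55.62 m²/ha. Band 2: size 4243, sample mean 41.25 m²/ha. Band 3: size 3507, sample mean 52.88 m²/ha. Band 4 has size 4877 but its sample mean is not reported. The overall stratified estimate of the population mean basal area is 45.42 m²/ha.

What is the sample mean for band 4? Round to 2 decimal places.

N = 4159 + 4243 + 3507 + 4877 = 16786.
Overall total = μ·N = 45.42·16786 = 762420.12.
Subtract the known strata: 4159·55.62 + 4243·41.25 + 3507·52.88 = 591797.49.
Remaining total for band 4: 762420.12 − 591797.49 = 170622.63.
Divide by its size: 170622.63 / 4877 = 34.9852... → 34.99.

34.99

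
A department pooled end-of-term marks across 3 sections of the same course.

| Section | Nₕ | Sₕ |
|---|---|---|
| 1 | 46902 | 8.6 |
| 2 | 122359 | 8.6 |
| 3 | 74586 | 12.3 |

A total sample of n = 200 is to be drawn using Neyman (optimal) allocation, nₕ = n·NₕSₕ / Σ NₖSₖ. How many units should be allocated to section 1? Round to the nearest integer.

34

1: NₕSₕ = 46902·8.6 = 403357.2
2: NₕSₕ = 122359·8.6 = 1052287.4
3: NₕSₕ = 74586·12.3 = 917407.8
Σ NₕSₕ = 2373052.4.
n_1 = 200·403357.2/2373052.4 = 33.995... → 34.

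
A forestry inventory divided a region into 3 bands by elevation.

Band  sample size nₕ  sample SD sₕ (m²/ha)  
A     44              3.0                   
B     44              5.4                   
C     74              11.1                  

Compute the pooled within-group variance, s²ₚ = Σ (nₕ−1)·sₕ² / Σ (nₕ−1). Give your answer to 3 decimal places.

A: (44−1)·3.0² = 43·9 = 387
B: (44−1)·5.4² = 43·29.16 = 1253.88
C: (74−1)·11.1² = 73·123.21 = 8994.33
Numerator = 10635.21; denominator = Σ(nₕ−1) = 159.
s²ₚ = 10635.21/159 = 66.88811... → 66.888.

66.888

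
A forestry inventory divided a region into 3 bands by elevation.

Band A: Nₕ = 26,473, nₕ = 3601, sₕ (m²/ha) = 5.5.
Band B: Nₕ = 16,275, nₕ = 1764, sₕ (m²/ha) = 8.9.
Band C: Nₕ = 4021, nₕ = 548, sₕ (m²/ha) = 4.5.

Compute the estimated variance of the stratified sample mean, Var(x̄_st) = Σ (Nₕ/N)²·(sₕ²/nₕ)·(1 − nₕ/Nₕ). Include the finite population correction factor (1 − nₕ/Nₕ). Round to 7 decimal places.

N = 46769; Wₕ = Nₕ/N.
band A: (26473/46769)²·5.5²/3601·(1 − 3601/26473) = 0.0023253771
band B: (16275/46769)²·8.9²/1764·(1 − 1764/16275) = 0.0048482343
band C: (4021/46769)²·4.5²/548·(1 − 548/4021) = 0.0002359213
Sum = 0.0074095327 → 0.0074095.

0.0074095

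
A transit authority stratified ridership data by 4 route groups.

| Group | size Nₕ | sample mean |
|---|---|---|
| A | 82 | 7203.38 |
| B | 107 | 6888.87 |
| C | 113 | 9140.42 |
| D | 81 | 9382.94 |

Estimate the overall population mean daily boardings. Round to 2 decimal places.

N = 383; weights Wₕ = Nₕ/N = (0.2141, 0.2794, 0.2950, 0.2115).
x̄_st = Σ Wₕ·x̄ₕ = 0.2141·7203.38 + 0.2794·6888.87 + 0.2950·9140.42 + 0.2115·9382.94 ≈ 8147.9683...
→ 8147.97.

8147.97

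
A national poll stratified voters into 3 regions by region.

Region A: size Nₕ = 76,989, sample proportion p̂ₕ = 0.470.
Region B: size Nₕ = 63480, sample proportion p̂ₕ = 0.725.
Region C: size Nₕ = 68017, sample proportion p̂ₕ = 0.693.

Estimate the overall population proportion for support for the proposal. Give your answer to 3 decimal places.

N = 76989 + 63480 + 68017 = 208486.
Overall proportion = Σ (Nₕ/N)·p̂ₕ.
Σ Nₕp̂ₕ = 36184.83 + 46023 + 47135.781 = 129343.611.
129343.611 / 208486 = 0.62039... → 0.620.

0.620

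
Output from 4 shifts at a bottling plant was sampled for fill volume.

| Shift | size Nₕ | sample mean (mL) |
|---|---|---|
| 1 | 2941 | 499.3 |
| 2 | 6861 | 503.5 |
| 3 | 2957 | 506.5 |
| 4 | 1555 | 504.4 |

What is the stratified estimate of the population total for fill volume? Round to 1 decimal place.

7205017.3

1: 2941·499.3 = 1468441.3
2: 6861·503.5 = 3454513.5
3: 2957·506.5 = 1497720.5
4: 1555·504.4 = 784342
τ̂ = Σ Nₕx̄ₕ = 7205017.3.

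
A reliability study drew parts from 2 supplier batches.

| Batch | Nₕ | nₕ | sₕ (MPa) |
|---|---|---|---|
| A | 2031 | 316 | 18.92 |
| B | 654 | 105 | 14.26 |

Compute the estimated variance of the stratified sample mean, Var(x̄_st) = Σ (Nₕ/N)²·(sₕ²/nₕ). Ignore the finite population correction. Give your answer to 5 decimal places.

N = 2685. Term for each stratum: Wₕ²sₕ²/nₕ.
Var(x̄_st) = 0.64816630 + 0.11489911 = 0.76306541 → 0.76307.

0.76307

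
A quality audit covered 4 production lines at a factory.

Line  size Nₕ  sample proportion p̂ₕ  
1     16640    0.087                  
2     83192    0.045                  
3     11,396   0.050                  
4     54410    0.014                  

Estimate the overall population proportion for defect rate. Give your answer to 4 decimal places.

Wₕ = Nₕ/N with N = 165638: 0.1005, 0.5023, 0.0688, 0.3285.
p̂_st = 0.1005·0.087 + 0.5023·0.045 + 0.0688·0.050 + 0.3285·0.014 ≈ 0.039380... → 0.0394.

0.0394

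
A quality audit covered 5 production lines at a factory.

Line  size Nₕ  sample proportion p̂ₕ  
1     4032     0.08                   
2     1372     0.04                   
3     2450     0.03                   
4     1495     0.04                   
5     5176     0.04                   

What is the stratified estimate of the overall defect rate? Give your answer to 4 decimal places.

0.0494

Wₕ = Nₕ/N with N = 14525: 0.2776, 0.0945, 0.1687, 0.1029, 0.3564.
p̂_st = 0.2776·0.08 + 0.0945·0.04 + 0.1687·0.03 + 0.1029·0.04 + 0.3564·0.04 ≈ 0.049417... → 0.0494.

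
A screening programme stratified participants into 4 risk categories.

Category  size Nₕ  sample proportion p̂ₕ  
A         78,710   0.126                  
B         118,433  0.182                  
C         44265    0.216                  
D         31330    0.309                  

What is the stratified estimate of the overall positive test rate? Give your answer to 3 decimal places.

0.186

Wₕ = Nₕ/N with N = 272738: 0.2886, 0.4342, 0.1623, 0.1149.
p̂_st = 0.2886·0.126 + 0.4342·0.182 + 0.1623·0.216 + 0.1149·0.309 ≈ 0.18595... → 0.186.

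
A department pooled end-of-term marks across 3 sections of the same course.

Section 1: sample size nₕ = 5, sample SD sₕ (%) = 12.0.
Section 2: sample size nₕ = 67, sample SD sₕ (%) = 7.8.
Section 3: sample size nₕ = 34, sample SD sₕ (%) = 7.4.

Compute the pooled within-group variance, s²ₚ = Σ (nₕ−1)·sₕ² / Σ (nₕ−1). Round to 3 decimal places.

1: (5−1)·12.0² = 4·144 = 576
2: (67−1)·7.8² = 66·60.84 = 4015.44
3: (34−1)·7.4² = 33·54.76 = 1807.08
Numerator = 6398.52; denominator = Σ(nₕ−1) = 103.
s²ₚ = 6398.52/103 = 62.12155... → 62.122.

62.122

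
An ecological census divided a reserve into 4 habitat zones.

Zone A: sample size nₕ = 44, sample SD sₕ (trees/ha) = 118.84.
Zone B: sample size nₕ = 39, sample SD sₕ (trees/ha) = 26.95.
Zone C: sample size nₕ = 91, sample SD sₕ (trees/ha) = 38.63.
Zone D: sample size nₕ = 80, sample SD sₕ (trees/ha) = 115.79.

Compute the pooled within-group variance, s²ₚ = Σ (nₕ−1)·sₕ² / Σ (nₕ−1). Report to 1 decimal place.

7313.5

A: (44−1)·118.84² = 43·14122.9456 = 607286.6608
B: (39−1)·26.95² = 38·726.3025 = 27599.495
C: (91−1)·38.63² = 90·1492.2769 = 134304.921
D: (80−1)·115.79² = 79·13407.3241 = 1059178.6039
Numerator = 1828369.6807; denominator = Σ(nₕ−1) = 250.
s²ₚ = 1828369.6807/250 = 7313.479... → 7313.5.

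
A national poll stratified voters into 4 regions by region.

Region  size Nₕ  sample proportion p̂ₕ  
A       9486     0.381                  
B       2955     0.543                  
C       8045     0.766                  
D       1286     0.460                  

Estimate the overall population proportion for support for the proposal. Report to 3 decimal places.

Wₕ = Nₕ/N with N = 21772: 0.4357, 0.1357, 0.3695, 0.0591.
p̂_st = 0.4357·0.381 + 0.1357·0.543 + 0.3695·0.766 + 0.0591·0.460 ≈ 0.54992... → 0.550.

0.550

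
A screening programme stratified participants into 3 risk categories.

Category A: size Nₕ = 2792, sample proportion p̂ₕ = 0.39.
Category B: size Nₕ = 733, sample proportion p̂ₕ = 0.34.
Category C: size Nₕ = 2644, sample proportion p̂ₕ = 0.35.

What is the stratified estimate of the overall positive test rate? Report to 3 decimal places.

N = 2792 + 733 + 2644 = 6169.
Overall proportion = Σ (Nₕ/N)·p̂ₕ.
Σ Nₕp̂ₕ = 1088.88 + 249.22 + 925.4 = 2263.5.
2263.5 / 6169 = 0.36692... → 0.367.

0.367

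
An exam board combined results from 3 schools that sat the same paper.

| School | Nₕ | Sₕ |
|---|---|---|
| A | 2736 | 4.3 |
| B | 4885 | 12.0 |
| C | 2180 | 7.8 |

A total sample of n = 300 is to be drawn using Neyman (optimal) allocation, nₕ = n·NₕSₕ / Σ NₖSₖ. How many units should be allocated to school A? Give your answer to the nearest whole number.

40

A: NₕSₕ = 2736·4.3 = 11764.8
B: NₕSₕ = 4885·12.0 = 58620
C: NₕSₕ = 2180·7.8 = 17004
Σ NₕSₕ = 87388.8.
n_A = 300·11764.8/87388.8 = 40.388... → 40.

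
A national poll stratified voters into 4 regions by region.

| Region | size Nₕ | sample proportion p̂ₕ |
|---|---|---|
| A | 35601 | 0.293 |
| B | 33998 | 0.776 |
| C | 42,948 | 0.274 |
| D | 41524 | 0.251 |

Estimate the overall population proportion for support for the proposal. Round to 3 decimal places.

0.383

N = 35601 + 33998 + 42948 + 41524 = 154071.
Overall proportion = Σ (Nₕ/N)·p̂ₕ.
Σ Nₕp̂ₕ = 10431.093 + 26382.448 + 11767.752 + 10422.524 = 59003.817.
59003.817 / 154071 = 0.38297... → 0.383.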